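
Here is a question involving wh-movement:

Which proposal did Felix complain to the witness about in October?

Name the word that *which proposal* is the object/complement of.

about

Underlying clause: Felix did complain to the witness about which proposal in October.
'which proposal' is the object of the preposition 'about'. Wh-movement fronts it, leaving a gap right after 'about':
Which proposal did Felix complain to the witness about ___ in October?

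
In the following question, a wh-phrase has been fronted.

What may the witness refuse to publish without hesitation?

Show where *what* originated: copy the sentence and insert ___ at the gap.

Underlying clause: The witness may refuse to publish what without hesitation.
'what' functions as the direct object of 'publish'. The gap is right after 'publish'.

What may the witness refuse to publish ___ without hesitation?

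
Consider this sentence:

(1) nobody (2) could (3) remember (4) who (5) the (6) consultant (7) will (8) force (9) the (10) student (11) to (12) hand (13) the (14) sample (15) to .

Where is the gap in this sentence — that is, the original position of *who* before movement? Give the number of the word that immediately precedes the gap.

Underlying clause: The consultant will force the student to hand the sample to who.
The filler 'who' is interpreted as the object of the preposition 'to' (recipient of 'hand'). Wh-movement fronts it, leaving a gap right after 'to':
Nobody could remember who the consultant will force the student to hand the sample to ___.
'to' is word 15.

15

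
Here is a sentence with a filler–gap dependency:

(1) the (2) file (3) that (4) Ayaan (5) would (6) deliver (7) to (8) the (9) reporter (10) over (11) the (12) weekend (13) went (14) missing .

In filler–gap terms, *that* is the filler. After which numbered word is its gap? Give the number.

6

The filler 'that' is interpreted as the direct object of 'deliver'. Fronting leaves a gap immediately after 'deliver':
The file that Ayaan would deliver ___ to the reporter over the weekend went missing.
'deliver' is word 6.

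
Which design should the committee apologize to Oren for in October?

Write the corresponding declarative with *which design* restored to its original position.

The committee should apologize to Oren for which design in October.

The filler 'which design' is interpreted as the object of the preposition 'for'. It moves to the left edge, and the trace sits right after 'for':
Which design should the committee apologize to Oren for ___ in October?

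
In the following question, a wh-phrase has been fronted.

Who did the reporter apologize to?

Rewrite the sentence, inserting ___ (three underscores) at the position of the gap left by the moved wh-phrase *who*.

Who did the reporter apologize to ___?

Underlying clause: The reporter did apologize to who.
The filler 'who' is interpreted as the object of the preposition 'to'. The gap is right after 'to'.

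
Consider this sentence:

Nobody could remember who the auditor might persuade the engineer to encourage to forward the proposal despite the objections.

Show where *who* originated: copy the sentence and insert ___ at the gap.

Nobody could remember who the auditor might persuade the engineer to encourage ___ to forward the proposal despite the objections.

Underlying clause: The auditor might persuade the engineer to encourage who to forward the proposal despite the objections.
The filler 'who' is interpreted as the direct object of 'encourage'. The gap is right after 'encourage'.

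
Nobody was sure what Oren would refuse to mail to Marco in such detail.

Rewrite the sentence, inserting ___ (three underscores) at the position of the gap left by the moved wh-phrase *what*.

Pre-movement form: Oren would refuse to mail what to Marco in such detail.
'what' functions as the direct object of 'mail'. The gap is right after 'mail'.

Nobody was sure what Oren would refuse to mail ___ to Marco in such detail.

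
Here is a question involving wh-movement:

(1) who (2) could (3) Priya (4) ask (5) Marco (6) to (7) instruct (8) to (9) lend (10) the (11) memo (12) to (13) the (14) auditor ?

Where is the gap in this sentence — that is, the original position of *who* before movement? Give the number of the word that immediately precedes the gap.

Underlying clause: Priya could ask Marco to instruct who to lend the memo to the auditor.
The filler 'who' is interpreted as the direct object of 'instruct'. It moves to the left edge, and the trace sits right after 'instruct':
Who could Priya ask Marco to instruct ___ to lend the memo to the auditor?
'instruct' is word 7.

7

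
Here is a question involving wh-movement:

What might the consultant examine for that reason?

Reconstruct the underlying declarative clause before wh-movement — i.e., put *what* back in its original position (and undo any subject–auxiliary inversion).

'what' is the direct object of 'examine'. It moves to the left edge, and the trace sits right after 'examine':
What might the consultant examine ___ for that reason?

The consultant might examine what for that reason.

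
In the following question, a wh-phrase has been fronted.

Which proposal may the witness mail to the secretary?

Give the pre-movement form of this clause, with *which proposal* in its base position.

The witness may mail which proposal to the secretary.

'which proposal' functions as the direct object of 'mail'. Fronting leaves a gap immediately after 'mail':
Which proposal may the witness mail ___ to the secretary?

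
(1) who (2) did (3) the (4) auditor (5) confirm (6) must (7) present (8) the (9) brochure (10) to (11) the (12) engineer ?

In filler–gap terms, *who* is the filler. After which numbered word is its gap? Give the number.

5

Before movement: The auditor did confirm who must present the brochure to the engineer.
'who' is the subject of the clause embedded under 'confirm'. It moves to the left edge, and the trace sits right after 'confirm':
Who did the auditor confirm ___ must present the brochure to the engineer?
'confirm' is word 5.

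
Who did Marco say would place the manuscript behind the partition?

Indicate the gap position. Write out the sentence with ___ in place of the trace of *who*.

Before movement: Marco did say who would place the manuscript behind the partition.
'who' is the subject of the clause embedded under 'say'. The gap is right after 'say'.

Who did Marco say ___ would place the manuscript behind the partition?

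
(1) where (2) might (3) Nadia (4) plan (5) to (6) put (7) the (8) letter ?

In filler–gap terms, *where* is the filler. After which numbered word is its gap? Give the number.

Before movement: Nadia might plan to put the letter where.
The filler 'where' is interpreted as the locative complement of 'put'. Wh-movement fronts it, leaving a gap right after 'letter':
Where might Nadia plan to put the letter ___?
'letter' is word 8.

8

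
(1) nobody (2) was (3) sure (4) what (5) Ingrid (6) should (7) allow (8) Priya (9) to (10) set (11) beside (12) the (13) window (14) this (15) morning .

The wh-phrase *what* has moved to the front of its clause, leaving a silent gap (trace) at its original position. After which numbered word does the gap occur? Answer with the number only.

10

Underlying clause: Ingrid should allow Priya to set what beside the window this morning.
The filler 'what' is interpreted as the direct object of 'set'. Wh-movement fronts it, leaving a gap right after 'set':
Nobody was sure what Ingrid should allow Priya to set ___ beside the window this morning.
'set' is word 10.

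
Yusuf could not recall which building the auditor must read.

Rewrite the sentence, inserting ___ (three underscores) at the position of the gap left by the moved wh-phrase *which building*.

Pre-movement form: The auditor must read which building.
The filler 'which building' is interpreted as the direct object of 'read'. The gap is right after 'read'.

Yusuf could not recall which building the auditor must read ___.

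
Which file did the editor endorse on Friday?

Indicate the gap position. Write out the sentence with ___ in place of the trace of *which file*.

Which file did the editor endorse ___ on Friday?

Pre-movement form: The editor did endorse which file on Friday.
'which file' is the direct object of 'endorse'. The gap is right after 'endorse'.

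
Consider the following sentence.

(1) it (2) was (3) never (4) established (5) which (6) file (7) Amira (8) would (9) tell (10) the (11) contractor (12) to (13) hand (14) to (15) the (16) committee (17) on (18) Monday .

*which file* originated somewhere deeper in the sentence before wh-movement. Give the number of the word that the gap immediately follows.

Before movement: Amira would tell the contractor to hand which file to the committee on Monday.
'which file' is the direct object of 'hand'. It moves to the left edge, and the trace sits right after 'hand':
It was never established which file Amira would tell the contractor to hand ___ to the committee on Monday.
'hand' is word 13.

13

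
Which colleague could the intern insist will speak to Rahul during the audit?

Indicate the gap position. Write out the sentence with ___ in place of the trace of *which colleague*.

Which colleague could the intern insist ___ will speak to Rahul during the audit?

In situ: The intern could insist which colleague will speak to Rahul during the audit.
'which colleague' is the subject of the clause embedded under 'insist'. The gap is right after 'insist'.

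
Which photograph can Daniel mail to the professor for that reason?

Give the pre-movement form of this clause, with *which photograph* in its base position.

The filler 'which photograph' is interpreted as the direct object of 'mail'. Fronting leaves a gap immediately after 'mail':
Which photograph can Daniel mail ___ to the professor for that reason?

Daniel can mail which photograph to the professor for that reason.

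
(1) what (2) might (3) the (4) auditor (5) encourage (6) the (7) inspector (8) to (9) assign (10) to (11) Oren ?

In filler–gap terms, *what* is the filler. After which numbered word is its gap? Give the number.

Underlying clause: The auditor might encourage the inspector to assign what to Oren.
'what' is the direct object of 'assign'. Wh-movement fronts it, leaving a gap right after 'assign':
What might the auditor encourage the inspector to assign ___ to Oren?
'assign' is word 9.

9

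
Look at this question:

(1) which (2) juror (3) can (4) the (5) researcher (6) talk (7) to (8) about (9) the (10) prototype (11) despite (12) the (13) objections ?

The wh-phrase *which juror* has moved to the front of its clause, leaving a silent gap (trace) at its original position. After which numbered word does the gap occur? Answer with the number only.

7

In situ: The researcher can talk to which juror about the prototype despite the objections.
The filler 'which juror' is interpreted as the object of the preposition 'to'. It moves to the left edge, and the trace sits right after 'to':
Which juror can the researcher talk to ___ about the prototype despite the objections?
'to' is word 7.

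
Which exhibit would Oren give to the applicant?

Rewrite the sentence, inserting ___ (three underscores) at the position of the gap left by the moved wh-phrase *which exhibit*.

Pre-movement form: Oren would give which exhibit to the applicant.
'which exhibit' is the direct object of 'give'. The gap is right after 'give'.

Which exhibit would Oren give ___ to the applicant?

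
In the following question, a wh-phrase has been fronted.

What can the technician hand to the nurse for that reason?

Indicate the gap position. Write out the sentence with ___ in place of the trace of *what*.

Underlying clause: The technician can hand what to the nurse for that reason.
The filler 'what' is interpreted as the direct object of 'hand'. The gap is right after 'hand'.

What can the technician hand ___ to the nurse for that reason?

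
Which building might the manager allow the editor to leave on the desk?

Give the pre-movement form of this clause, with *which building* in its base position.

The filler 'which building' is interpreted as the direct object of 'leave'. Fronting leaves a gap immediately after 'leave':
Which building might the manager allow the editor to leave ___ on the desk?

The manager might allow the editor to leave which building on the desk.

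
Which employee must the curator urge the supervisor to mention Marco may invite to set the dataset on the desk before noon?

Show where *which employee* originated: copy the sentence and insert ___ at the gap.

Which employee must the curator urge the supervisor to mention Marco may invite ___ to set the dataset on the desk before noon?

Pre-movement form: The curator must urge the supervisor to mention Marco may invite which employee to set the dataset on the desk before noon.
'which employee' functions as the direct object of 'invite'. The gap is right after 'invite'.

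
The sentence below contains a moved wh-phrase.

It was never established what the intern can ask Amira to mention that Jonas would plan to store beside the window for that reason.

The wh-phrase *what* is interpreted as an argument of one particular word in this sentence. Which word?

store

In situ: The intern can ask Amira to mention that Jonas would plan to store what beside the window for that reason.
'what' is the direct object of 'store'. Fronting leaves a gap immediately after 'store':
It was never established what the intern can ask Amira to mention that Jonas would plan to store ___ beside the window for that reason.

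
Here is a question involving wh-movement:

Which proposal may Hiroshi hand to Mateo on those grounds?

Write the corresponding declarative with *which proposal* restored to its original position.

Hiroshi may hand which proposal to Mateo on those grounds.

'which proposal' is the direct object of 'hand'. Fronting leaves a gap immediately after 'hand':
Which proposal may Hiroshi hand ___ to Mateo on those grounds?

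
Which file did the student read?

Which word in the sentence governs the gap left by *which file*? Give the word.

read

Before movement: The student did read which file.
The filler 'which file' is interpreted as the direct object of 'read'. Fronting leaves a gap immediately after 'read':
Which file did the student read ___?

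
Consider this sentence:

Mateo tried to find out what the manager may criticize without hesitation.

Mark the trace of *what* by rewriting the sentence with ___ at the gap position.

Mateo tried to find out what the manager may criticize ___ without hesitation.

Before movement: The manager may criticize what without hesitation.
The filler 'what' is interpreted as the direct object of 'criticize'. The gap is right after 'criticize'.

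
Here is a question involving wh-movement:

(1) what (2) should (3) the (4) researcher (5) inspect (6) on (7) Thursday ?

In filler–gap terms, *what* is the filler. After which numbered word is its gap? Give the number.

5

In situ: The researcher should inspect what on Thursday.
'what' functions as the direct object of 'inspect'. It moves to the left edge, and the trace sits right after 'inspect':
What should the researcher inspect ___ on Thursday?
'inspect' is word 5.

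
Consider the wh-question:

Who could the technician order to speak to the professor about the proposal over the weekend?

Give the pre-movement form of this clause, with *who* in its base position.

The technician could order who to speak to the professor about the proposal over the weekend.

'who' functions as the direct object of 'order'. It moves to the left edge, and the trace sits right after 'order':
Who could the technician order ___ to speak to the professor about the proposal over the weekend?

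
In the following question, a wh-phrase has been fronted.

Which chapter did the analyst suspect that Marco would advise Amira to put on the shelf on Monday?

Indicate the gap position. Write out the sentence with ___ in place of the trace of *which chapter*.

Which chapter did the analyst suspect that Marco would advise Amira to put ___ on the shelf on Monday?

In situ: The analyst did suspect that Marco would advise Amira to put which chapter on the shelf on Monday.
The filler 'which chapter' is interpreted as the direct object of 'put'. The gap is right after 'put'.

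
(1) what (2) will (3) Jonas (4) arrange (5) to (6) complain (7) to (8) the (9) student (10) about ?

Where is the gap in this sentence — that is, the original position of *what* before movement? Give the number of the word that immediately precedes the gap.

10

Pre-movement form: Jonas will arrange to complain to the student about what.
The filler 'what' is interpreted as the object of the preposition 'about'. It moves to the left edge, and the trace sits right after 'about':
What will Jonas arrange to complain to the student about ___?
'about' is word 10.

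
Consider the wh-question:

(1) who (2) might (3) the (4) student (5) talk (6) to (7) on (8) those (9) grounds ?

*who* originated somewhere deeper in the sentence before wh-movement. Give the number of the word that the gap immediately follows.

Pre-movement form: The student might talk to who on those grounds.
'who' is the object of the preposition 'to'. Fronting leaves a gap immediately after 'to':
Who might the student talk to ___ on those grounds?
'to' is word 6.

6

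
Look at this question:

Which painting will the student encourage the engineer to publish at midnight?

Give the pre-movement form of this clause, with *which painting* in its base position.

'which painting' is the direct object of 'publish'. Fronting leaves a gap immediately after 'publish':
Which painting will the student encourage the engineer to publish ___ at midnight?

The student will encourage the engineer to publish which painting at midnight.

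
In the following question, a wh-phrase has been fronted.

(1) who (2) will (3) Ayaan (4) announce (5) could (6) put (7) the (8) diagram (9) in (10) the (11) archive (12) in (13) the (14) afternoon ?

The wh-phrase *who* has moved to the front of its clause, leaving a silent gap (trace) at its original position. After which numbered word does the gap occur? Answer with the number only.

4

Underlying clause: Ayaan will announce who could put the diagram in the archive in the afternoon.
The filler 'who' is interpreted as the subject of the clause embedded under 'announce'. Fronting leaves a gap immediately after 'announce':
Who will Ayaan announce ___ could put the diagram in the archive in the afternoon?
'announce' is word 4.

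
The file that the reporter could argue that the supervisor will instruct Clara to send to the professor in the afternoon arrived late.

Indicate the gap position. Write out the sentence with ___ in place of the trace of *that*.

'that' is the direct object of 'send'. The gap is right after 'send'.

The file that the reporter could argue that the supervisor will instruct Clara to send ___ to the professor in the afternoon arrived late.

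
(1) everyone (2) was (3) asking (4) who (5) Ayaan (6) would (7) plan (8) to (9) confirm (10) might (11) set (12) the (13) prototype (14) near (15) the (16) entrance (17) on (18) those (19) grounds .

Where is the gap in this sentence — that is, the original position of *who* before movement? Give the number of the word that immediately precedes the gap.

9

Before movement: Ayaan would plan to confirm who might set the prototype near the entrance on those grounds.
'who' functions as the subject of the clause embedded under 'confirm'. It moves to the left edge, and the trace sits right after 'confirm':
Everyone was asking who Ayaan would plan to confirm ___ might set the prototype near the entrance on those grounds.
'confirm' is word 9.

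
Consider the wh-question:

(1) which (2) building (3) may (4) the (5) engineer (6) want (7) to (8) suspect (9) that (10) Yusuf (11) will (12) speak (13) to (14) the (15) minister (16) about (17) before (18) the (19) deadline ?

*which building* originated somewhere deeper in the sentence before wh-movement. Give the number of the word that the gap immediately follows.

16

Underlying clause: The engineer may want to suspect that Yusuf will speak to the minister about which building before the deadline.
'which building' is the object of the preposition 'about'. Wh-movement fronts it, leaving a gap right after 'about':
Which building may the engineer want to suspect that Yusuf will speak to the minister about ___ before the deadline?
'about' is word 16.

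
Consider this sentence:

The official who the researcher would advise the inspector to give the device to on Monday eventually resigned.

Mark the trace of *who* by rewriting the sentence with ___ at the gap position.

The official who the researcher would advise the inspector to give the device to ___ on Monday eventually resigned.

The filler 'who' is interpreted as the object of the preposition 'to' (recipient of 'give'). The gap is right after 'to'.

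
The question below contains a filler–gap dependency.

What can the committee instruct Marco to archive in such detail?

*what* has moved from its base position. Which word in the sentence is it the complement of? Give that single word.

archive

Before movement: The committee can instruct Marco to archive what in such detail.
The filler 'what' is interpreted as the direct object of 'archive'. Wh-movement fronts it, leaving a gap right after 'archive':
What can the committee instruct Marco to archive ___ in such detail?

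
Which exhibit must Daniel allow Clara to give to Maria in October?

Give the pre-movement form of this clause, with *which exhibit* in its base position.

Daniel must allow Clara to give which exhibit to Maria in October.

The filler 'which exhibit' is interpreted as the direct object of 'give'. It moves to the left edge, and the trace sits right after 'give':
Which exhibit must Daniel allow Clara to give ___ to Maria in October?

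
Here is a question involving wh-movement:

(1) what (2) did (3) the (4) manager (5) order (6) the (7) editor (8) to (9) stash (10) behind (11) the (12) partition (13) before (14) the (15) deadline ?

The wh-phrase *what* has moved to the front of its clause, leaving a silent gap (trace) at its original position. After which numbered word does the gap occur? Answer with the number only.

9

Underlying clause: The manager did order the editor to stash what behind the partition before the deadline.
The filler 'what' is interpreted as the direct object of 'stash'. Wh-movement fronts it, leaving a gap right after 'stash':
What did the manager order the editor to stash ___ behind the partition before the deadline?
'stash' is word 9.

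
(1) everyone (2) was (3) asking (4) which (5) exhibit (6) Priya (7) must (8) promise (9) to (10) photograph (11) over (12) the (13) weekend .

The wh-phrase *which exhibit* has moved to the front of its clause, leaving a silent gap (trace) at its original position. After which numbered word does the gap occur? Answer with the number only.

Before movement: Priya must promise to photograph which exhibit over the weekend.
The filler 'which exhibit' is interpreted as the direct object of 'photograph'. Fronting leaves a gap immediately after 'photograph':
Everyone was asking which exhibit Priya must promise to photograph ___ over the weekend.
'photograph' is word 10.

10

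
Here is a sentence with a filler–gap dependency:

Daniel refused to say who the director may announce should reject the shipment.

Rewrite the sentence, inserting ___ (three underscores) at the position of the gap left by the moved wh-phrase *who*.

Before movement: The director may announce who should reject the shipment.
'who' is the subject of the clause embedded under 'announce'. The gap is right after 'announce'.

Daniel refused to say who the director may announce ___ should reject the shipment.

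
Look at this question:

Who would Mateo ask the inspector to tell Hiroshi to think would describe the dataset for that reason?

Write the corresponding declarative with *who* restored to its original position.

Mateo would ask the inspector to tell Hiroshi to think who would describe the dataset for that reason.

The filler 'who' is interpreted as the subject of the clause embedded under 'think'. Wh-movement fronts it, leaving a gap right after 'think':
Who would Mateo ask the inspector to tell Hiroshi to think ___ would describe the dataset for that reason?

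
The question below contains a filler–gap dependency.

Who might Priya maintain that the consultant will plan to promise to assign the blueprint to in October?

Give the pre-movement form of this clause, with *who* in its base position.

The filler 'who' is interpreted as the object of the preposition 'to' (recipient of 'assign'). It moves to the left edge, and the trace sits right after 'to':
Who might Priya maintain that the consultant will plan to promise to assign the blueprint to ___ in October?

Priya might maintain that the consultant will plan to promise to assign the blueprint to who in October.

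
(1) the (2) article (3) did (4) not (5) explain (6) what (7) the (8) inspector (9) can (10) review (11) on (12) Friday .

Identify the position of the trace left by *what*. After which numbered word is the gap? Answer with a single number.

Underlying clause: The inspector can review what on Friday.
The filler 'what' is interpreted as the direct object of 'review'. Wh-movement fronts it, leaving a gap right after 'review':
The article did not explain what the inspector can review ___ on Friday.
'review' is word 10.

10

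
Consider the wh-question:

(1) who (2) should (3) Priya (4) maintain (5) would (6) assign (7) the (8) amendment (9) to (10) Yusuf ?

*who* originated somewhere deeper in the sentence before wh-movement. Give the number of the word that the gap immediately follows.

4

In situ: Priya should maintain who would assign the amendment to Yusuf.
'who' functions as the subject of the clause embedded under 'maintain'. It moves to the left edge, and the trace sits right after 'maintain':
Who should Priya maintain ___ would assign the amendment to Yusuf?
'maintain' is word 4.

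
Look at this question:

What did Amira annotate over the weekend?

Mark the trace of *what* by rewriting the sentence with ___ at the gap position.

Pre-movement form: Amira did annotate what over the weekend.
'what' functions as the direct object of 'annotate'. The gap is right after 'annotate'.

What did Amira annotate ___ over the weekend?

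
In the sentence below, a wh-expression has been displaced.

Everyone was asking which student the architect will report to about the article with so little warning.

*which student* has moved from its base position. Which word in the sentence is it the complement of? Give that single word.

Underlying clause: The architect will report to which student about the article with so little warning.
'which student' is the object of the preposition 'to'. Wh-movement fronts it, leaving a gap right after 'to':
Everyone was asking which student the architect will report to ___ about the article with so little warning.

to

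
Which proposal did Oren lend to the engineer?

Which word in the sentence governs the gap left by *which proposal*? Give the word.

Before movement: Oren did lend which proposal to the engineer.
The filler 'which proposal' is interpreted as the direct object of 'lend'. Fronting leaves a gap immediately after 'lend':
Which proposal did Oren lend ___ to the engineer?

lend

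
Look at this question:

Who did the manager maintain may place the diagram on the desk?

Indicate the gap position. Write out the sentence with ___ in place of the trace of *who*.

Who did the manager maintain ___ may place the diagram on the desk?

In situ: The manager did maintain who may place the diagram on the desk.
'who' is the subject of the clause embedded under 'maintain'. The gap is right after 'maintain'.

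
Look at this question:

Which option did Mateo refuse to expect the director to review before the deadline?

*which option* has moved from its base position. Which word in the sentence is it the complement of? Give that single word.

review

Underlying clause: Mateo did refuse to expect the director to review which option before the deadline.
'which option' functions as the direct object of 'review'. Fronting leaves a gap immediately after 'review':
Which option did Mateo refuse to expect the director to review ___ before the deadline?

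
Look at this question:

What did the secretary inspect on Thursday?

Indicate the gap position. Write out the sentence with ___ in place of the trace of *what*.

What did the secretary inspect ___ on Thursday?

Underlying clause: The secretary did inspect what on Thursday.
'what' functions as the direct object of 'inspect'. The gap is right after 'inspect'.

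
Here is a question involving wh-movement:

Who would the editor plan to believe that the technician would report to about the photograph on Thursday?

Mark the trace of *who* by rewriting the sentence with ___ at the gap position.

Pre-movement form: The editor would plan to believe that the technician would report to who about the photograph on Thursday.
'who' is the object of the preposition 'to'. The gap is right after 'to'.

Who would the editor plan to believe that the technician would report to ___ about the photograph on Thursday?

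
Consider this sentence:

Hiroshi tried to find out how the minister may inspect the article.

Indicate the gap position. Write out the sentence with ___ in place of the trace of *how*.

Hiroshi tried to find out how the minister may inspect the article ___.

Underlying clause: The minister may inspect the article how.
The filler 'how' is interpreted as the manner adjunct. The gap is right after 'article'.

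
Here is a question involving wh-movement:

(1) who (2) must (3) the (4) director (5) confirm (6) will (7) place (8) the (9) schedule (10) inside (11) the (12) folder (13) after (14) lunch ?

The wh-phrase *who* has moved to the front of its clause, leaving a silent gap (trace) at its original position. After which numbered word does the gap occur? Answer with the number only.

In situ: The director must confirm who will place the schedule inside the folder after lunch.
'who' is the subject of the clause embedded under 'confirm'. Wh-movement fronts it, leaving a gap right after 'confirm':
Who must the director confirm ___ will place the schedule inside the folder after lunch?
'confirm' is word 5.

5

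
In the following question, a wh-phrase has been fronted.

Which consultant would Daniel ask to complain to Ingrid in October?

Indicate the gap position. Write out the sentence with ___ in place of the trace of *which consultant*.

In situ: Daniel would ask which consultant to complain to Ingrid in October.
The filler 'which consultant' is interpreted as the direct object of 'ask'. The gap is right after 'ask'.

Which consultant would Daniel ask ___ to complain to Ingrid in October?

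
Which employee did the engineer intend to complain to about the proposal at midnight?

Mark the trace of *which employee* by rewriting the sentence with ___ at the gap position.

Underlying clause: The engineer did intend to complain to which employee about the proposal at midnight.
'which employee' functions as the object of the preposition 'to'. The gap is right after 'to'.

Which employee did the engineer intend to complain to ___ about the proposal at midnight?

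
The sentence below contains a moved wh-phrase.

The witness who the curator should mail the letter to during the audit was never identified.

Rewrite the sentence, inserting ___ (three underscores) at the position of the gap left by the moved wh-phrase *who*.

The witness who the curator should mail the letter to ___ during the audit was never identified.

'who' is the object of the preposition 'to' (recipient of 'mail'). The gap is right after 'to'.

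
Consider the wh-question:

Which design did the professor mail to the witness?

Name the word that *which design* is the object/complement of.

In situ: The professor did mail which design to the witness.
'which design' functions as the direct object of 'mail'. It moves to the left edge, and the trace sits right after 'mail':
Which design did the professor mail ___ to the witness?

mail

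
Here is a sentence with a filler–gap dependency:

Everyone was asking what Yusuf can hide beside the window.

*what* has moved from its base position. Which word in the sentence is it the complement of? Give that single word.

hide

Underlying clause: Yusuf can hide what beside the window.
'what' functions as the direct object of 'hide'. Wh-movement fronts it, leaving a gap right after 'hide':
Everyone was asking what Yusuf can hide ___ beside the window.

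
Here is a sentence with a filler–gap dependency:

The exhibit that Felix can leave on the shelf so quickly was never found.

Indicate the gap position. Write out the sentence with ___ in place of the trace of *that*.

The exhibit that Felix can leave ___ on the shelf so quickly was never found.

The filler 'that' is interpreted as the direct object of 'leave'. The gap is right after 'leave'.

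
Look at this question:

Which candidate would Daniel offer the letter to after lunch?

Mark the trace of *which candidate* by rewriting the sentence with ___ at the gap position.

In situ: Daniel would offer the letter to which candidate after lunch.
The filler 'which candidate' is interpreted as the object of the preposition 'to' (recipient of 'offer'). The gap is right after 'to'.

Which candidate would Daniel offer the letter to ___ after lunch?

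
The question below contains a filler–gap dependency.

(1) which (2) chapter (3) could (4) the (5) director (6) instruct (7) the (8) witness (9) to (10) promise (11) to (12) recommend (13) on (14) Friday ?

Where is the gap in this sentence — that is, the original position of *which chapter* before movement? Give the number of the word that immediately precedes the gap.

Underlying clause: The director could instruct the witness to promise to recommend which chapter on Friday.
The filler 'which chapter' is interpreted as the direct object of 'recommend'. It moves to the left edge, and the trace sits right after 'recommend':
Which chapter could the director instruct the witness to promise to recommend ___ on Friday?
'recommend' is word 12.

12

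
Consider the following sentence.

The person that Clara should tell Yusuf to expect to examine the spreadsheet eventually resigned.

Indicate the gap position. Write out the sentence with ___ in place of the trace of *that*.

The person that Clara should tell Yusuf to expect ___ to examine the spreadsheet eventually resigned.

The filler 'that' is interpreted as the direct object of 'expect'. The gap is right after 'expect'.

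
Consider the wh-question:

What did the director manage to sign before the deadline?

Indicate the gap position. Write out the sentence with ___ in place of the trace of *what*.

Before movement: The director did manage to sign what before the deadline.
'what' functions as the direct object of 'sign'. The gap is right after 'sign'.

What did the director manage to sign ___ before the deadline?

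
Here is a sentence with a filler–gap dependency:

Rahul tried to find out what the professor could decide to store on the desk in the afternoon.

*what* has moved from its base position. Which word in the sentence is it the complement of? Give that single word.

store

In situ: The professor could decide to store what on the desk in the afternoon.
'what' is the direct object of 'store'. Fronting leaves a gap immediately after 'store':
Rahul tried to find out what the professor could decide to store ___ on the desk in the afternoon.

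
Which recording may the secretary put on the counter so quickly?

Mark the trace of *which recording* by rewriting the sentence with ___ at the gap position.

Underlying clause: The secretary may put which recording on the counter so quickly.
'which recording' is the direct object of 'put'. The gap is right after 'put'.

Which recording may the secretary put ___ on the counter so quickly?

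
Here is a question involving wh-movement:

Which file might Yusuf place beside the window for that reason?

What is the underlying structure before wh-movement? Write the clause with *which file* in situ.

'which file' functions as the direct object of 'place'. Wh-movement fronts it, leaving a gap right after 'place':
Which file might Yusuf place ___ beside the window for that reason?

Yusuf might place which file beside the window for that reason.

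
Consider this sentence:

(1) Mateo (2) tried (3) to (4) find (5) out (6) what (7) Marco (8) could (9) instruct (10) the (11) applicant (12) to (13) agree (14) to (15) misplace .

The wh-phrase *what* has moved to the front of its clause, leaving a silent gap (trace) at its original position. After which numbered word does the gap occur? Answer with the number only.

Pre-movement form: Marco could instruct the applicant to agree to misplace what.
The filler 'what' is interpreted as the direct object of 'misplace'. Fronting leaves a gap immediately after 'misplace':
Mateo tried to find out what Marco could instruct the applicant to agree to misplace ___.
'misplace' is word 15.

15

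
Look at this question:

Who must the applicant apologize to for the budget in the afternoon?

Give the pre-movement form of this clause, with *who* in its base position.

'who' functions as the object of the preposition 'to'. It moves to the left edge, and the trace sits right after 'to':
Who must the applicant apologize to ___ for the budget in the afternoon?

The applicant must apologize to who for the budget in the afternoon.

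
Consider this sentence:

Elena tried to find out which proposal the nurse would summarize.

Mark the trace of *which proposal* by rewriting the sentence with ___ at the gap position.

Elena tried to find out which proposal the nurse would summarize ___.

Pre-movement form: The nurse would summarize which proposal.
'which proposal' is the direct object of 'summarize'. The gap is right after 'summarize'.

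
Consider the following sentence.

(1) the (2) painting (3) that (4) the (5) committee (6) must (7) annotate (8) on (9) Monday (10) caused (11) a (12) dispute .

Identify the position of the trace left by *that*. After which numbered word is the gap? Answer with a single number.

7

The filler 'that' is interpreted as the direct object of 'annotate'. Fronting leaves a gap immediately after 'annotate':
The painting that the committee must annotate ___ on Monday caused a dispute.
'annotate' is word 7.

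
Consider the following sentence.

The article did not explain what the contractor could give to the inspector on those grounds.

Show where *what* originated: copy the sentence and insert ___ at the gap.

Underlying clause: The contractor could give what to the inspector on those grounds.
'what' is the direct object of 'give'. The gap is right after 'give'.

The article did not explain what the contractor could give ___ to the inspector on those grounds.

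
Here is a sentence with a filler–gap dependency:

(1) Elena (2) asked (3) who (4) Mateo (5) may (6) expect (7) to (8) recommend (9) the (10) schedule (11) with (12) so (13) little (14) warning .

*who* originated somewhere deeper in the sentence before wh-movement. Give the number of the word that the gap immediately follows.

Before movement: Mateo may expect who to recommend the schedule with so little warning.
'who' functions as the direct object of 'expect'. Wh-movement fronts it, leaving a gap right after 'expect':
Elena asked who Mateo may expect ___ to recommend the schedule with so little warning.
'expect' is word 6.

6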